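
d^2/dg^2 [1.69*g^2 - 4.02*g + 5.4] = 3.38000000000000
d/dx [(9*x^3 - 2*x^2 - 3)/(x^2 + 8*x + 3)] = (9*x^4 + 144*x^3 + 65*x^2 - 6*x + 24)/(x^4 + 16*x^3 + 70*x^2 + 48*x + 9)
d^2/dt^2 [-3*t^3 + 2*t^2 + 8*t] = 4 - 18*t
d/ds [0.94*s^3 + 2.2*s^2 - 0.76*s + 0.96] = 2.82*s^2 + 4.4*s - 0.76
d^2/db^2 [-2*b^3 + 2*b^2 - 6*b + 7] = 4 - 12*b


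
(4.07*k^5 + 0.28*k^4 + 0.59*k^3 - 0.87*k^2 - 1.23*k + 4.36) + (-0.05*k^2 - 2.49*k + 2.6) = 4.07*k^5 + 0.28*k^4 + 0.59*k^3 - 0.92*k^2 - 3.72*k + 6.96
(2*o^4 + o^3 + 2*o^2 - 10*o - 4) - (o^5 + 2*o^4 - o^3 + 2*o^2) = -o^5 + 2*o^3 - 10*o - 4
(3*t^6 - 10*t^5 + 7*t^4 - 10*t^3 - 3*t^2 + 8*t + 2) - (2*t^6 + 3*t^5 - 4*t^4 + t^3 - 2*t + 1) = t^6 - 13*t^5 + 11*t^4 - 11*t^3 - 3*t^2 + 10*t + 1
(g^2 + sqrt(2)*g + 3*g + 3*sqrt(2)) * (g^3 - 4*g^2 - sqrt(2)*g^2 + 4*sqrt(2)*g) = g^5 - g^4 - 14*g^3 + 2*g^2 + 24*g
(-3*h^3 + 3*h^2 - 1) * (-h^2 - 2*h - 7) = 3*h^5 + 3*h^4 + 15*h^3 - 20*h^2 + 2*h + 7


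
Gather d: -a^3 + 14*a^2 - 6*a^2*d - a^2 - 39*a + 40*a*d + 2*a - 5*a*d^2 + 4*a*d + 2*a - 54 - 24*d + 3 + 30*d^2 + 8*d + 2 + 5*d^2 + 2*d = -a^3 + 13*a^2 - 35*a + d^2*(35 - 5*a) + d*(-6*a^2 + 44*a - 14) - 49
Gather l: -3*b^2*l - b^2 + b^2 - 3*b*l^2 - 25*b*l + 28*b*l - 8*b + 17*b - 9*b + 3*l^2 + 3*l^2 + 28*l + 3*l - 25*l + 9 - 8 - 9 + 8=l^2*(6 - 3*b) + l*(-3*b^2 + 3*b + 6)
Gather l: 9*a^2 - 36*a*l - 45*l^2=9*a^2 - 36*a*l - 45*l^2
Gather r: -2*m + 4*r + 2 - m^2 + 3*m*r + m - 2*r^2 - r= -m^2 - m - 2*r^2 + r*(3*m + 3) + 2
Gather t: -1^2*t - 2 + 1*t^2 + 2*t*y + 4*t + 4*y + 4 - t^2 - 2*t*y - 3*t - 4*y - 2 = 0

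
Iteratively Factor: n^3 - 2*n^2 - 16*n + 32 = (n - 2)*(n^2 - 16) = (n - 2)*(n + 4)*(n - 4)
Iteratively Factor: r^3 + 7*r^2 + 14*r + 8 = (r + 4)*(r^2 + 3*r + 2) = (r + 2)*(r + 4)*(r + 1)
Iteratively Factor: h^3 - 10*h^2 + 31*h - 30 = (h - 3)*(h^2 - 7*h + 10) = (h - 3)*(h - 2)*(h - 5)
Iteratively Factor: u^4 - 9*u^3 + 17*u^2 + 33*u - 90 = (u - 5)*(u^3 - 4*u^2 - 3*u + 18) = (u - 5)*(u - 3)*(u^2 - u - 6) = (u - 5)*(u - 3)*(u + 2)*(u - 3)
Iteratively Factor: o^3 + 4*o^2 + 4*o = (o + 2)*(o^2 + 2*o) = (o + 2)^2*(o)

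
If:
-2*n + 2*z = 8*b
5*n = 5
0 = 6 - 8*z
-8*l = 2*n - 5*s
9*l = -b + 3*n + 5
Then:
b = -1/16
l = 43/48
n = 1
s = 11/6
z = 3/4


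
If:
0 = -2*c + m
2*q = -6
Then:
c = m/2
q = -3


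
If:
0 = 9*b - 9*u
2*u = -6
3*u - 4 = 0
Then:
No Solution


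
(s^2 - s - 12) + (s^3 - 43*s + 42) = s^3 + s^2 - 44*s + 30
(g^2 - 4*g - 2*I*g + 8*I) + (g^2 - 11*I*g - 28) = 2*g^2 - 4*g - 13*I*g - 28 + 8*I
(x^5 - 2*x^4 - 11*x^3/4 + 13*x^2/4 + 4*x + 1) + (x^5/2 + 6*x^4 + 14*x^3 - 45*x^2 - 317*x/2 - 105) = 3*x^5/2 + 4*x^4 + 45*x^3/4 - 167*x^2/4 - 309*x/2 - 104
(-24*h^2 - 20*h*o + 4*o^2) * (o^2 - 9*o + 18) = -24*h^2*o^2 + 216*h^2*o - 432*h^2 - 20*h*o^3 + 180*h*o^2 - 360*h*o + 4*o^4 - 36*o^3 + 72*o^2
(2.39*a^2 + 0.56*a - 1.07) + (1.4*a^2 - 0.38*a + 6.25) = 3.79*a^2 + 0.18*a + 5.18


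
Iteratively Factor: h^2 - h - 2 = (h - 2)*(h + 1)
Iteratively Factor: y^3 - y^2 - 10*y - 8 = (y - 4)*(y^2 + 3*y + 2) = (y - 4)*(y + 2)*(y + 1)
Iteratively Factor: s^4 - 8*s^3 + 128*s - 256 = (s + 4)*(s^3 - 12*s^2 + 48*s - 64) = (s - 4)*(s + 4)*(s^2 - 8*s + 16) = (s - 4)^2*(s + 4)*(s - 4)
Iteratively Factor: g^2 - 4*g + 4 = (g - 2)*(g - 2)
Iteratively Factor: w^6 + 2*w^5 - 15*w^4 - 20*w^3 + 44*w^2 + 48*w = (w - 3)*(w^5 + 5*w^4 - 20*w^2 - 16*w) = (w - 3)*(w + 4)*(w^4 + w^3 - 4*w^2 - 4*w) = (w - 3)*(w - 2)*(w + 4)*(w^3 + 3*w^2 + 2*w) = w*(w - 3)*(w - 2)*(w + 4)*(w^2 + 3*w + 2) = w*(w - 3)*(w - 2)*(w + 2)*(w + 4)*(w + 1)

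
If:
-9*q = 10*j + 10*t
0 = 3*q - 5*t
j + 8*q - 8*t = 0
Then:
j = 0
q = 0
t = 0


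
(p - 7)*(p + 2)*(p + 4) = p^3 - p^2 - 34*p - 56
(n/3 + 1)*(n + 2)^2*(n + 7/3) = n^4/3 + 28*n^3/9 + 97*n^2/9 + 148*n/9 + 28/3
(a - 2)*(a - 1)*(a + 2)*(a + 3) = a^4 + 2*a^3 - 7*a^2 - 8*a + 12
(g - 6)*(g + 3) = g^2 - 3*g - 18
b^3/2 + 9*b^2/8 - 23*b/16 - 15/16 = (b/2 + 1/4)*(b - 5/4)*(b + 3)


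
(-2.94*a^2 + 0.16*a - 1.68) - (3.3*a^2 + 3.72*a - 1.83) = -6.24*a^2 - 3.56*a + 0.15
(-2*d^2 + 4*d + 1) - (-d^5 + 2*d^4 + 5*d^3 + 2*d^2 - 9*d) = d^5 - 2*d^4 - 5*d^3 - 4*d^2 + 13*d + 1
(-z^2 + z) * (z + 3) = -z^3 - 2*z^2 + 3*z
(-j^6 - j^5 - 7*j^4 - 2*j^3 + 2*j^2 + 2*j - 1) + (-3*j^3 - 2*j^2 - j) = -j^6 - j^5 - 7*j^4 - 5*j^3 + j - 1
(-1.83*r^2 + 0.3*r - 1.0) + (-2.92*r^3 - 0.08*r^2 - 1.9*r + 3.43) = -2.92*r^3 - 1.91*r^2 - 1.6*r + 2.43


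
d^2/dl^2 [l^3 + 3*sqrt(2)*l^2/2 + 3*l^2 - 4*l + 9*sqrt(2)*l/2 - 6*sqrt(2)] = 6*l + 3*sqrt(2) + 6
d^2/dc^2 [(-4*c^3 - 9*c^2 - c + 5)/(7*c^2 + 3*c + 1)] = 8*(33*c^3 + 222*c^2 + 81*c + 1)/(343*c^6 + 441*c^5 + 336*c^4 + 153*c^3 + 48*c^2 + 9*c + 1)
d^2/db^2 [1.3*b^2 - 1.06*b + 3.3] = 2.60000000000000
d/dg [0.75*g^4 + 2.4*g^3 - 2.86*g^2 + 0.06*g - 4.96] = 3.0*g^3 + 7.2*g^2 - 5.72*g + 0.06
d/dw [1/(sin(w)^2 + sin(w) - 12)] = -(2*sin(w) + 1)*cos(w)/(sin(w)^2 + sin(w) - 12)^2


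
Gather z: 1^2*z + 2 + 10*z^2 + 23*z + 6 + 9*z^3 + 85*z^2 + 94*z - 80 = 9*z^3 + 95*z^2 + 118*z - 72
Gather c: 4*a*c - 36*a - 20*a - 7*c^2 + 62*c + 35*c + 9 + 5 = -56*a - 7*c^2 + c*(4*a + 97) + 14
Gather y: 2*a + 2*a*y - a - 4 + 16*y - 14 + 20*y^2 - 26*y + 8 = a + 20*y^2 + y*(2*a - 10) - 10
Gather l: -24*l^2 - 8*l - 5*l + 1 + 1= -24*l^2 - 13*l + 2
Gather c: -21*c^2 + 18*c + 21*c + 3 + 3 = -21*c^2 + 39*c + 6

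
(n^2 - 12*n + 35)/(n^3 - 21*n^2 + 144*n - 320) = (n - 7)/(n^2 - 16*n + 64)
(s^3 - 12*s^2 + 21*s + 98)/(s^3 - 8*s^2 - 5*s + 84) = (s^2 - 5*s - 14)/(s^2 - s - 12)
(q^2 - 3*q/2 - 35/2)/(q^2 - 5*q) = (q + 7/2)/q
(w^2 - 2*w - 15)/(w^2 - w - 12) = (w - 5)/(w - 4)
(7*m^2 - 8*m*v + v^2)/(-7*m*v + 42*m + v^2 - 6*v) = (-m + v)/(v - 6)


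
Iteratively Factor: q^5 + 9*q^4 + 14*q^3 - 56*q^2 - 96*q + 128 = (q + 4)*(q^4 + 5*q^3 - 6*q^2 - 32*q + 32) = (q - 1)*(q + 4)*(q^3 + 6*q^2 - 32) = (q - 1)*(q + 4)^2*(q^2 + 2*q - 8) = (q - 1)*(q + 4)^3*(q - 2)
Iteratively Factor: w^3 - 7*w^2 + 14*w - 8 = (w - 2)*(w^2 - 5*w + 4) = (w - 4)*(w - 2)*(w - 1)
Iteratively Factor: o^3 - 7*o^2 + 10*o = (o - 2)*(o^2 - 5*o) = (o - 5)*(o - 2)*(o)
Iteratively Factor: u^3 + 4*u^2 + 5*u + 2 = (u + 1)*(u^2 + 3*u + 2) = (u + 1)*(u + 2)*(u + 1)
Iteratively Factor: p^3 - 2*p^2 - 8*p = (p - 4)*(p^2 + 2*p) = (p - 4)*(p + 2)*(p)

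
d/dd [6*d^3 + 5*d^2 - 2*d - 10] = 18*d^2 + 10*d - 2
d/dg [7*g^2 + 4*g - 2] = 14*g + 4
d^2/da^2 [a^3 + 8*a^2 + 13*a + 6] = 6*a + 16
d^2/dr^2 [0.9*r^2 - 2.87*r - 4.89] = 1.80000000000000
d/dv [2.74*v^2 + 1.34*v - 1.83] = 5.48*v + 1.34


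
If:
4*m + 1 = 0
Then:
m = -1/4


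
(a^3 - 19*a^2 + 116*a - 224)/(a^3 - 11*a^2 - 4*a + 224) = (a - 4)/(a + 4)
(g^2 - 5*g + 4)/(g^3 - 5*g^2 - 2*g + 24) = (g - 1)/(g^2 - g - 6)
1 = 1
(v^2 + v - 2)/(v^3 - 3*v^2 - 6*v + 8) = 1/(v - 4)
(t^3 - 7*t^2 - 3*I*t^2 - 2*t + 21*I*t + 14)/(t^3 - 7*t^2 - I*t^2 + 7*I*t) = (t - 2*I)/t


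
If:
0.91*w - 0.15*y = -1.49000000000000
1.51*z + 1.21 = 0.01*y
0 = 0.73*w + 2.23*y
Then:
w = -1.55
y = 0.51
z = -0.80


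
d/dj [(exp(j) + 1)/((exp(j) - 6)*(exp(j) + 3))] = (-exp(2*j) - 2*exp(j) - 15)*exp(j)/(exp(4*j) - 6*exp(3*j) - 27*exp(2*j) + 108*exp(j) + 324)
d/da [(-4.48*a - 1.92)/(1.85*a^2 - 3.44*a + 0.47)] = (8.288*a^2 + 7.104*a - 8.7104)/(3.4225*a^4 - 12.728*a^3 + 13.5726*a^2 - 3.2336*a + 0.2209)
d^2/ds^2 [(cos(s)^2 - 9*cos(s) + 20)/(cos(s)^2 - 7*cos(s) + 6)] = 2*((1 - cos(2*s))^2/4 - 17*cos(s) + 91*cos(2*s)/2 - 5*cos(3*s) - 947/2)/((cos(s) - 6)^3*(cos(s) - 1)^2)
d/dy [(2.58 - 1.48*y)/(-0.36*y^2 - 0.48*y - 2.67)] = (-0.5328*y^2 + 1.8576*y + 5.19)/(0.1296*y^4 + 0.3456*y^3 + 2.1528*y^2 + 2.5632*y + 7.1289)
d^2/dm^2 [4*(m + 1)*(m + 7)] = 8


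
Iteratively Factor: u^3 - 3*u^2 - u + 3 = (u - 1)*(u^2 - 2*u - 3) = (u - 1)*(u + 1)*(u - 3)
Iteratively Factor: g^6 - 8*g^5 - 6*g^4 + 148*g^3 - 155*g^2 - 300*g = (g - 3)*(g^5 - 5*g^4 - 21*g^3 + 85*g^2 + 100*g) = (g - 3)*(g + 4)*(g^4 - 9*g^3 + 15*g^2 + 25*g) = (g - 3)*(g + 1)*(g + 4)*(g^3 - 10*g^2 + 25*g) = (g - 5)*(g - 3)*(g + 1)*(g + 4)*(g^2 - 5*g) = g*(g - 5)*(g - 3)*(g + 1)*(g + 4)*(g - 5)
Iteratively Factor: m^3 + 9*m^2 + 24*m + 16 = (m + 1)*(m^2 + 8*m + 16) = (m + 1)*(m + 4)*(m + 4)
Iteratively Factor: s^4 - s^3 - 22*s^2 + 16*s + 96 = (s + 2)*(s^3 - 3*s^2 - 16*s + 48) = (s - 3)*(s + 2)*(s^2 - 16) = (s - 3)*(s + 2)*(s + 4)*(s - 4)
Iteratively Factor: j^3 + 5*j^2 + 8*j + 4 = (j + 2)*(j^2 + 3*j + 2) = (j + 2)^2*(j + 1)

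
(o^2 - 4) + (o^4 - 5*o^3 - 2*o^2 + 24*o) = o^4 - 5*o^3 - o^2 + 24*o - 4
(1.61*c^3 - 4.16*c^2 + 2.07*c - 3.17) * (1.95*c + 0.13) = 3.1395*c^4 - 7.9027*c^3 + 3.4957*c^2 - 5.9124*c - 0.4121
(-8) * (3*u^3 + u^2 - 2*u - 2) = -24*u^3 - 8*u^2 + 16*u + 16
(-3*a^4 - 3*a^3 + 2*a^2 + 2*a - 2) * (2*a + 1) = -6*a^5 - 9*a^4 + a^3 + 6*a^2 - 2*a - 2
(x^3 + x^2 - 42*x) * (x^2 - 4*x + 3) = x^5 - 3*x^4 - 43*x^3 + 171*x^2 - 126*x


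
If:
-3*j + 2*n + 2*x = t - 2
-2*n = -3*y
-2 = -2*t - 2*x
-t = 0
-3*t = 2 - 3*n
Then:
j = 16/9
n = 2/3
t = 0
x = 1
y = 4/9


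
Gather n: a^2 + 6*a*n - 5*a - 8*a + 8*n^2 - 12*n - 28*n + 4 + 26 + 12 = a^2 - 13*a + 8*n^2 + n*(6*a - 40) + 42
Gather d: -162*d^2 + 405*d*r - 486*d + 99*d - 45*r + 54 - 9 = -162*d^2 + d*(405*r - 387) - 45*r + 45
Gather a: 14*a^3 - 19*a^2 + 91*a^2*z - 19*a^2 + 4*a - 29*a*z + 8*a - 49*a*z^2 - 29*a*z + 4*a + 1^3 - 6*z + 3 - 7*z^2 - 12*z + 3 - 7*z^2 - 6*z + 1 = 14*a^3 + a^2*(91*z - 38) + a*(-49*z^2 - 58*z + 16) - 14*z^2 - 24*z + 8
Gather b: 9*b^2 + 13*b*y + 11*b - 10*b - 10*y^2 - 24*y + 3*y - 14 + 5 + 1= 9*b^2 + b*(13*y + 1) - 10*y^2 - 21*y - 8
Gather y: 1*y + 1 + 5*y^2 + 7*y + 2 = 5*y^2 + 8*y + 3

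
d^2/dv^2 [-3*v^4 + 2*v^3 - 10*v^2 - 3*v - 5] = -36*v^2 + 12*v - 20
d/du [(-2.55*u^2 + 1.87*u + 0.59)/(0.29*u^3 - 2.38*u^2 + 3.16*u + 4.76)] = (0.7395*u^4 - 1.0846*u^3 - 4.1207*u^2 - 21.4676*u + 7.0368)/(0.0841*u^6 - 1.3804*u^5 + 7.4972*u^4 - 12.2808*u^3 - 12.672*u^2 + 30.0832*u + 22.6576)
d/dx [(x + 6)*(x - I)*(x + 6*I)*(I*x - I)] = 4*I*x^3 + 15*x^2*(-1 + I) - 50*x + 30 + 30*I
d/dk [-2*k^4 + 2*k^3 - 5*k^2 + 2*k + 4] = -8*k^3 + 6*k^2 - 10*k + 2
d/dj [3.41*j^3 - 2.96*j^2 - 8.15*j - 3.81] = 10.23*j^2 - 5.92*j - 8.15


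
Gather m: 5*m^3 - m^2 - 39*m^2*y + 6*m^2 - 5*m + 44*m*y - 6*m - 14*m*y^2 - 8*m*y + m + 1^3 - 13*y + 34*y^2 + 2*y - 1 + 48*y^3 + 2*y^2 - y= 5*m^3 + m^2*(5 - 39*y) + m*(-14*y^2 + 36*y - 10) + 48*y^3 + 36*y^2 - 12*y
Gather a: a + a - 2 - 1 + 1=2*a - 2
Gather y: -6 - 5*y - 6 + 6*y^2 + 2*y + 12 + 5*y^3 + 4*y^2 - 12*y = 5*y^3 + 10*y^2 - 15*y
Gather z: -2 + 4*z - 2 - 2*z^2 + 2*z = -2*z^2 + 6*z - 4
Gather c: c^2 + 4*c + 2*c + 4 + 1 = c^2 + 6*c + 5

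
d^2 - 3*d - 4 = (d - 4)*(d + 1)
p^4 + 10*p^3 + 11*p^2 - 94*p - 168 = (p - 3)*(p + 2)*(p + 4)*(p + 7)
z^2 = z^2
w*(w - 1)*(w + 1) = w^3 - w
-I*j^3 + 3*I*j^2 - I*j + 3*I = (j - 3)*(j - I)*(-I*j + 1)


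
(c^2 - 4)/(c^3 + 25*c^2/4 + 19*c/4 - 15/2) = 4*(c - 2)/(4*c^2 + 17*c - 15)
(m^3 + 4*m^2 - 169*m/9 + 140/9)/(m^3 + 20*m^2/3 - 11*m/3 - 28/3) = (m - 5/3)/(m + 1)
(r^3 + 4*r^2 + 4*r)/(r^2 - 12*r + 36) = r*(r^2 + 4*r + 4)/(r^2 - 12*r + 36)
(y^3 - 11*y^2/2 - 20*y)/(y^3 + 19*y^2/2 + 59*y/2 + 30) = y*(y - 8)/(y^2 + 7*y + 12)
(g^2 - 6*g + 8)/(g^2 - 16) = (g - 2)/(g + 4)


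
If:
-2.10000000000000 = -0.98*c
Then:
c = 2.14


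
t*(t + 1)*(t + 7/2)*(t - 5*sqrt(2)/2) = t^4 - 5*sqrt(2)*t^3/2 + 9*t^3/2 - 45*sqrt(2)*t^2/4 + 7*t^2/2 - 35*sqrt(2)*t/4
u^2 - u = u*(u - 1)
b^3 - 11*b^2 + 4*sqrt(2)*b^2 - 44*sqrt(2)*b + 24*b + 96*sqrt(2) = (b - 8)*(b - 3)*(b + 4*sqrt(2))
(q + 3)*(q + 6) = q^2 + 9*q + 18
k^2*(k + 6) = k^3 + 6*k^2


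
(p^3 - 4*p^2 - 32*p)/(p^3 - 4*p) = (p^2 - 4*p - 32)/(p^2 - 4)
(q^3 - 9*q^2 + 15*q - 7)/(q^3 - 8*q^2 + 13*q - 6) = (q - 7)/(q - 6)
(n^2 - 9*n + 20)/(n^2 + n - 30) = (n - 4)/(n + 6)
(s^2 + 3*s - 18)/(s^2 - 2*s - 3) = (s + 6)/(s + 1)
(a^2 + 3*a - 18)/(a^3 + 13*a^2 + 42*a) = (a - 3)/(a*(a + 7))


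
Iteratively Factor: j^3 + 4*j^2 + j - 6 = (j - 1)*(j^2 + 5*j + 6) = (j - 1)*(j + 3)*(j + 2)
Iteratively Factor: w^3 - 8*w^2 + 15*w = (w)*(w^2 - 8*w + 15) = w*(w - 3)*(w - 5)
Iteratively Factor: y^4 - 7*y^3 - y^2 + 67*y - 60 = (y + 3)*(y^3 - 10*y^2 + 29*y - 20) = (y - 5)*(y + 3)*(y^2 - 5*y + 4) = (y - 5)*(y - 1)*(y + 3)*(y - 4)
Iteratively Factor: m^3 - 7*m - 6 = (m + 1)*(m^2 - m - 6) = (m + 1)*(m + 2)*(m - 3)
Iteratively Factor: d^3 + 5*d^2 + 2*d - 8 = (d + 4)*(d^2 + d - 2) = (d + 2)*(d + 4)*(d - 1)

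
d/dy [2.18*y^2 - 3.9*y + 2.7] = 4.36*y - 3.9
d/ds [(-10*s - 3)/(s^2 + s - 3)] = (-10*s^2 - 10*s + (2*s + 1)*(10*s + 3) + 30)/(s^2 + s - 3)^2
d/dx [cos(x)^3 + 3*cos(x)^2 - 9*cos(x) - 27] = 3*(sin(x)^2 - 2*cos(x) + 2)*sin(x)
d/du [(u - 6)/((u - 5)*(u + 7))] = (-u^2 + 12*u - 23)/(u^4 + 4*u^3 - 66*u^2 - 140*u + 1225)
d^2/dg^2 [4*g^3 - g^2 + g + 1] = 24*g - 2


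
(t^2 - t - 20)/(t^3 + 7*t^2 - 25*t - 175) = (t + 4)/(t^2 + 12*t + 35)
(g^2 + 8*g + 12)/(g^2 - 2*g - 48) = (g + 2)/(g - 8)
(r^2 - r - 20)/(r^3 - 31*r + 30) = (r + 4)/(r^2 + 5*r - 6)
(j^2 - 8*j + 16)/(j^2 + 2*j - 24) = (j - 4)/(j + 6)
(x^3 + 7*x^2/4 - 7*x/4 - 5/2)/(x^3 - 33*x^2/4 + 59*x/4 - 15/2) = (x^2 + 3*x + 2)/(x^2 - 7*x + 6)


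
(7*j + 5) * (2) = 14*j + 10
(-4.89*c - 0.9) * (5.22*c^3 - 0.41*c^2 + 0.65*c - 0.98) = -25.5258*c^4 - 2.6931*c^3 - 2.8095*c^2 + 4.2072*c + 0.882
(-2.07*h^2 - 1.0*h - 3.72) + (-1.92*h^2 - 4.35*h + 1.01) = -3.99*h^2 - 5.35*h - 2.71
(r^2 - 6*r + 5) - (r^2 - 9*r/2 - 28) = 33 - 3*r/2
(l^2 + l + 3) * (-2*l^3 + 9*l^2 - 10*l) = -2*l^5 + 7*l^4 - 7*l^3 + 17*l^2 - 30*l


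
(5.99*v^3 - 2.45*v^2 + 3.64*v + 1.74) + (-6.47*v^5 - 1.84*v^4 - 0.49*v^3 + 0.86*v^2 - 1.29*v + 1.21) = -6.47*v^5 - 1.84*v^4 + 5.5*v^3 - 1.59*v^2 + 2.35*v + 2.95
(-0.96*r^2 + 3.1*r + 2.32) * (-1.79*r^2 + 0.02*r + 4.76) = 1.7184*r^4 - 5.5682*r^3 - 8.6604*r^2 + 14.8024*r + 11.0432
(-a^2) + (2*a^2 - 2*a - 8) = a^2 - 2*a - 8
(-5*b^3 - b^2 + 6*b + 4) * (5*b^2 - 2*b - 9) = -25*b^5 + 5*b^4 + 77*b^3 + 17*b^2 - 62*b - 36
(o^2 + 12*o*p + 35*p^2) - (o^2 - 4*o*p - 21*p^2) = 16*o*p + 56*p^2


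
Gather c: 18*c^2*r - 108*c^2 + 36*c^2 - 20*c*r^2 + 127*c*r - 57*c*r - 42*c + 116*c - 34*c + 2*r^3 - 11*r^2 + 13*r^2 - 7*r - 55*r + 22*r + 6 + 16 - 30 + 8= c^2*(18*r - 72) + c*(-20*r^2 + 70*r + 40) + 2*r^3 + 2*r^2 - 40*r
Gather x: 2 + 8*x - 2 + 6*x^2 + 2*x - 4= 6*x^2 + 10*x - 4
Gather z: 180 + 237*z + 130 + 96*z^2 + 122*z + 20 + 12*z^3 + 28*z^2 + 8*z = 12*z^3 + 124*z^2 + 367*z + 330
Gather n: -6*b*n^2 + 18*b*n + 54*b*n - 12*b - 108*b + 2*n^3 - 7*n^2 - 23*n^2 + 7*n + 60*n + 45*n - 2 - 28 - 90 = -120*b + 2*n^3 + n^2*(-6*b - 30) + n*(72*b + 112) - 120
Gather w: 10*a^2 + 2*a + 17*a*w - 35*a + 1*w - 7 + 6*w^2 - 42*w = 10*a^2 - 33*a + 6*w^2 + w*(17*a - 41) - 7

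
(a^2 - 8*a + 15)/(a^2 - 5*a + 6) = (a - 5)/(a - 2)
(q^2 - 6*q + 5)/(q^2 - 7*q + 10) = (q - 1)/(q - 2)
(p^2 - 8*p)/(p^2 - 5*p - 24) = p/(p + 3)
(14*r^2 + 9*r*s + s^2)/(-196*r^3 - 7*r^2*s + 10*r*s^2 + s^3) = (-2*r - s)/(28*r^2 - 3*r*s - s^2)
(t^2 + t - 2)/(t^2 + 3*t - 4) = (t + 2)/(t + 4)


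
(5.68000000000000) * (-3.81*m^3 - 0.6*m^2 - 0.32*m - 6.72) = -21.6408*m^3 - 3.408*m^2 - 1.8176*m - 38.1696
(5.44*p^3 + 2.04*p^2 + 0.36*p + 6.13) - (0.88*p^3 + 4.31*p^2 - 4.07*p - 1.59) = 4.56*p^3 - 2.27*p^2 + 4.43*p + 7.72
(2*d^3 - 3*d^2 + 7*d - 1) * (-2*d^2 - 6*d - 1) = -4*d^5 - 6*d^4 + 2*d^3 - 37*d^2 - d + 1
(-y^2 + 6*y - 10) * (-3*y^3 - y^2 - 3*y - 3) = 3*y^5 - 17*y^4 + 27*y^3 - 5*y^2 + 12*y + 30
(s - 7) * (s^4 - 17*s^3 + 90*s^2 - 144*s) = s^5 - 24*s^4 + 209*s^3 - 774*s^2 + 1008*s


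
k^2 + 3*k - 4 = (k - 1)*(k + 4)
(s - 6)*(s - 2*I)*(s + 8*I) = s^3 - 6*s^2 + 6*I*s^2 + 16*s - 36*I*s - 96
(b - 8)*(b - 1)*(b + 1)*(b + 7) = b^4 - b^3 - 57*b^2 + b + 56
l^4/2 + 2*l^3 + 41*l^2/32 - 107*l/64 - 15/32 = (l/2 + 1)*(l - 3/4)*(l + 1/4)*(l + 5/2)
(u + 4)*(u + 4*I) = u^2 + 4*u + 4*I*u + 16*I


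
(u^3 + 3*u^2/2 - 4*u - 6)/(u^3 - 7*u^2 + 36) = (u^2 - u/2 - 3)/(u^2 - 9*u + 18)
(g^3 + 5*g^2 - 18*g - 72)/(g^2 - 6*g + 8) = (g^2 + 9*g + 18)/(g - 2)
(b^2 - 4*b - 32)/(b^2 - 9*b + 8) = (b + 4)/(b - 1)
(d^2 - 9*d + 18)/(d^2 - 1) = (d^2 - 9*d + 18)/(d^2 - 1)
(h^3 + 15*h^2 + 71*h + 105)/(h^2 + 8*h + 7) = (h^2 + 8*h + 15)/(h + 1)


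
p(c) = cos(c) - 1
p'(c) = -sin(c)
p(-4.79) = -0.92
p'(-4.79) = -1.00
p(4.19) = -1.50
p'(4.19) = 0.87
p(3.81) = -1.78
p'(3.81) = 0.62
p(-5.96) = -0.05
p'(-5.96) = -0.32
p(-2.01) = -1.43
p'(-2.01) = 0.91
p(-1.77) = -1.20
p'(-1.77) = 0.98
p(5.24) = -0.50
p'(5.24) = 0.86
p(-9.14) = -1.96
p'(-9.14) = 0.28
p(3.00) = -1.99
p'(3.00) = -0.14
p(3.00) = -1.99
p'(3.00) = -0.14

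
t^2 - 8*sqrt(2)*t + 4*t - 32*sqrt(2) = (t + 4)*(t - 8*sqrt(2))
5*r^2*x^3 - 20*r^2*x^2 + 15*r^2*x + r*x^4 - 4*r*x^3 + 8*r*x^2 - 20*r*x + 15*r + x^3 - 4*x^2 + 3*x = (5*r + x)*(x - 3)*(x - 1)*(r*x + 1)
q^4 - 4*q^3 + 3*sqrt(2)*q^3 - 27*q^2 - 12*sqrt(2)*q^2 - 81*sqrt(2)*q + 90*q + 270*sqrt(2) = (q - 6)*(q - 3)*(q + 5)*(q + 3*sqrt(2))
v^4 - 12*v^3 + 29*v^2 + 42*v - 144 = (v - 8)*(v - 3)^2*(v + 2)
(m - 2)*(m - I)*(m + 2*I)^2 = m^4 - 2*m^3 + 3*I*m^3 - 6*I*m^2 + 4*I*m - 8*I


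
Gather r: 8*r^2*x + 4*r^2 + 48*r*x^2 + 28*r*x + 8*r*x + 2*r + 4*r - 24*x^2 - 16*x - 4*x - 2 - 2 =r^2*(8*x + 4) + r*(48*x^2 + 36*x + 6) - 24*x^2 - 20*x - 4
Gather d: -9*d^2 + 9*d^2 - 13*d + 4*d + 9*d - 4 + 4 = 0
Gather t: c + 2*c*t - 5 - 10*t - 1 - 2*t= c + t*(2*c - 12) - 6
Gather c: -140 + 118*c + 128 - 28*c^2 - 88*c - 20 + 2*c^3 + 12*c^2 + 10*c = 2*c^3 - 16*c^2 + 40*c - 32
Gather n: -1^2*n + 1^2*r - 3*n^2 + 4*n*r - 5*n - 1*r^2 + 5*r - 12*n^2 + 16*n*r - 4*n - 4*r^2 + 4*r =-15*n^2 + n*(20*r - 10) - 5*r^2 + 10*r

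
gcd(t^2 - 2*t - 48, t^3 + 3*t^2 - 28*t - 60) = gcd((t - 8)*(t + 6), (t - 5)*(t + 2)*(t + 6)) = t + 6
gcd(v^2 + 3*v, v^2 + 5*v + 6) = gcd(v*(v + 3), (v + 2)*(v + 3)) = v + 3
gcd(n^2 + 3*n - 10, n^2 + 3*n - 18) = 1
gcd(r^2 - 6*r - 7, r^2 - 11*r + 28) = r - 7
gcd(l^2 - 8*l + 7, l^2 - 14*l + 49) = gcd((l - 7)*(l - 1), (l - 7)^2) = l - 7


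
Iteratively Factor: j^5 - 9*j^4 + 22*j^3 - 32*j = (j - 2)*(j^4 - 7*j^3 + 8*j^2 + 16*j) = (j - 2)*(j + 1)*(j^3 - 8*j^2 + 16*j) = (j - 4)*(j - 2)*(j + 1)*(j^2 - 4*j) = j*(j - 4)*(j - 2)*(j + 1)*(j - 4)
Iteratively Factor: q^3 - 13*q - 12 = (q - 4)*(q^2 + 4*q + 3) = (q - 4)*(q + 1)*(q + 3)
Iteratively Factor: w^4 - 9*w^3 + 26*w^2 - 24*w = (w - 2)*(w^3 - 7*w^2 + 12*w) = (w - 4)*(w - 2)*(w^2 - 3*w) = (w - 4)*(w - 3)*(w - 2)*(w)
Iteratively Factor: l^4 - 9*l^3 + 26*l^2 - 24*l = (l - 3)*(l^3 - 6*l^2 + 8*l) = l*(l - 3)*(l^2 - 6*l + 8) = l*(l - 3)*(l - 2)*(l - 4)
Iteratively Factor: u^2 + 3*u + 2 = (u + 1)*(u + 2)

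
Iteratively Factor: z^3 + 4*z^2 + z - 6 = (z - 1)*(z^2 + 5*z + 6) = (z - 1)*(z + 3)*(z + 2)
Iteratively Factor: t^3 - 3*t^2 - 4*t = (t + 1)*(t^2 - 4*t) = t*(t + 1)*(t - 4)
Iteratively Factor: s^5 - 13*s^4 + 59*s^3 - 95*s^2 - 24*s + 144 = (s + 1)*(s^4 - 14*s^3 + 73*s^2 - 168*s + 144) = (s - 4)*(s + 1)*(s^3 - 10*s^2 + 33*s - 36) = (s - 4)*(s - 3)*(s + 1)*(s^2 - 7*s + 12) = (s - 4)^2*(s - 3)*(s + 1)*(s - 3)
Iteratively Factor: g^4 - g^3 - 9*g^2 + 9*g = (g - 1)*(g^3 - 9*g) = (g - 3)*(g - 1)*(g^2 + 3*g) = g*(g - 3)*(g - 1)*(g + 3)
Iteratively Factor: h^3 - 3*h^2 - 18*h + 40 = (h + 4)*(h^2 - 7*h + 10) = (h - 5)*(h + 4)*(h - 2)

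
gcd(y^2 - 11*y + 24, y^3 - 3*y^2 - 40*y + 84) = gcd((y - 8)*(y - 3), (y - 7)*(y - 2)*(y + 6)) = 1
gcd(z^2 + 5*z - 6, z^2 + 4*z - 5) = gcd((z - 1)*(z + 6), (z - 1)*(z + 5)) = z - 1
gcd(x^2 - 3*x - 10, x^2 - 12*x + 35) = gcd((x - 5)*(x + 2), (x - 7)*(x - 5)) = x - 5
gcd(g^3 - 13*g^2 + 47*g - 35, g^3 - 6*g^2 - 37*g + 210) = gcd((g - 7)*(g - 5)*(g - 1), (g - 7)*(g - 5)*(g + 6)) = g^2 - 12*g + 35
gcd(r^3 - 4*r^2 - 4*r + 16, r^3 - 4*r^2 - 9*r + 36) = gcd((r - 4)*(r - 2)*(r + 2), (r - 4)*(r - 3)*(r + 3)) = r - 4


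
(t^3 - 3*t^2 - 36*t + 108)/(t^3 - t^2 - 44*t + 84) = (t^2 + 3*t - 18)/(t^2 + 5*t - 14)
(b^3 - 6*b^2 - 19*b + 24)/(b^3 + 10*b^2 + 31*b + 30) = (b^2 - 9*b + 8)/(b^2 + 7*b + 10)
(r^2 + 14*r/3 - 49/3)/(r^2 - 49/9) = 3*(r + 7)/(3*r + 7)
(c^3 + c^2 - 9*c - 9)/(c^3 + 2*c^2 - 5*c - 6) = (c - 3)/(c - 2)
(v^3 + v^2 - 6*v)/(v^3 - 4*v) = (v + 3)/(v + 2)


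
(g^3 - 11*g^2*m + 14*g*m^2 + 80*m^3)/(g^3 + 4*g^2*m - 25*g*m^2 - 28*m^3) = (g^3 - 11*g^2*m + 14*g*m^2 + 80*m^3)/(g^3 + 4*g^2*m - 25*g*m^2 - 28*m^3)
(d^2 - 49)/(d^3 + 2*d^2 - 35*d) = (d - 7)/(d*(d - 5))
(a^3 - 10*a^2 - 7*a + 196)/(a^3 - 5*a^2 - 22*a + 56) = (a - 7)/(a - 2)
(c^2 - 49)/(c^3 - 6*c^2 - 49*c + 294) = 1/(c - 6)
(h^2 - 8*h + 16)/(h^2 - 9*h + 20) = (h - 4)/(h - 5)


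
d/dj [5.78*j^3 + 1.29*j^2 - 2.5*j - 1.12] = 17.34*j^2 + 2.58*j - 2.5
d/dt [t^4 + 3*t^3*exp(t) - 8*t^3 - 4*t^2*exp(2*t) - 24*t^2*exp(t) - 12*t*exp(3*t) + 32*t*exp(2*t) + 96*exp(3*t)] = 3*t^3*exp(t) + 4*t^3 - 8*t^2*exp(2*t) - 15*t^2*exp(t) - 24*t^2 - 36*t*exp(3*t) + 56*t*exp(2*t) - 48*t*exp(t) + 276*exp(3*t) + 32*exp(2*t)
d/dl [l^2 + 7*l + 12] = 2*l + 7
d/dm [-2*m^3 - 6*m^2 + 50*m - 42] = -6*m^2 - 12*m + 50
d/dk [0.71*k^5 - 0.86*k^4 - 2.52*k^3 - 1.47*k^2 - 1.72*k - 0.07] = 3.55*k^4 - 3.44*k^3 - 7.56*k^2 - 2.94*k - 1.72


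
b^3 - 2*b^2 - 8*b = b*(b - 4)*(b + 2)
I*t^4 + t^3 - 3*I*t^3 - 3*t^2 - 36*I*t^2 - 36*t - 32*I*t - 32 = (t - 8)*(t + 4)*(t - I)*(I*t + I)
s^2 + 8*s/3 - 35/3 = (s - 7/3)*(s + 5)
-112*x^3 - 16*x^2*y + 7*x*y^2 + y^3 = (-4*x + y)*(4*x + y)*(7*x + y)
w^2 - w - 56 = (w - 8)*(w + 7)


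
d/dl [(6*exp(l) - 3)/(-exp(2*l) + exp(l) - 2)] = 3*((2*exp(l) - 1)^2 - 2*exp(2*l) + 2*exp(l) - 4)*exp(l)/(exp(2*l) - exp(l) + 2)^2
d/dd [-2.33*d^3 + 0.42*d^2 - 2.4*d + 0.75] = -6.99*d^2 + 0.84*d - 2.4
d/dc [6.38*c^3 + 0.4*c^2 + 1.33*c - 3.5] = 19.14*c^2 + 0.8*c + 1.33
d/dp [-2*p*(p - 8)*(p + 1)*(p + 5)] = -8*p^3 + 12*p^2 + 172*p + 80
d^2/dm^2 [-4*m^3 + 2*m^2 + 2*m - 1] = 4 - 24*m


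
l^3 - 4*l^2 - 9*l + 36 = (l - 4)*(l - 3)*(l + 3)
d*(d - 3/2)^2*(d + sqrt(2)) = d^4 - 3*d^3 + sqrt(2)*d^3 - 3*sqrt(2)*d^2 + 9*d^2/4 + 9*sqrt(2)*d/4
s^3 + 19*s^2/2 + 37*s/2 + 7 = (s + 1/2)*(s + 2)*(s + 7)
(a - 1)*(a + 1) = a^2 - 1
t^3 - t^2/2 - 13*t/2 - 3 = (t - 3)*(t + 1/2)*(t + 2)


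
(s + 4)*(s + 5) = s^2 + 9*s + 20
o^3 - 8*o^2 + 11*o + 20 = (o - 5)*(o - 4)*(o + 1)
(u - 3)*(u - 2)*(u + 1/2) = u^3 - 9*u^2/2 + 7*u/2 + 3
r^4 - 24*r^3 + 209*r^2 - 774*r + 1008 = (r - 8)*(r - 7)*(r - 6)*(r - 3)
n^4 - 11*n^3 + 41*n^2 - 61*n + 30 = (n - 5)*(n - 3)*(n - 2)*(n - 1)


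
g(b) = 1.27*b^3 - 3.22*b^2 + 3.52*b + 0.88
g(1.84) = 4.37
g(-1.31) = -12.11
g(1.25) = 2.73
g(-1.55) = -17.04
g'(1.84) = 4.57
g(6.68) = 259.27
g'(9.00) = 254.17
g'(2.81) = 15.51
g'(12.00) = 474.88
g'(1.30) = 1.59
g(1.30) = 2.80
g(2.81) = 13.52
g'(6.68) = 130.51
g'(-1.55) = 22.66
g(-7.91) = -856.97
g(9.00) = 697.57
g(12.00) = 1774.00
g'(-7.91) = 292.84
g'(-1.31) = 18.49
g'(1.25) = 1.42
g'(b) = 3.81*b^2 - 6.44*b + 3.52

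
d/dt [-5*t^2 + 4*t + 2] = 4 - 10*t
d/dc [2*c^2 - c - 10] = 4*c - 1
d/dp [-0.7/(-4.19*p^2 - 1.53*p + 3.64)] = (-5.866*p - 1.071)/(4.19*p^2 + 1.53*p - 3.64)^2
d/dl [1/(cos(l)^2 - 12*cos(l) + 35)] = 2*(cos(l) - 6)*sin(l)/(cos(l)^2 - 12*cos(l) + 35)^2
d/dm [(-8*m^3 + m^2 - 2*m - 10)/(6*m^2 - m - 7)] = (-48*m^4 + 16*m^3 + 179*m^2 + 106*m + 4)/(36*m^4 - 12*m^3 - 83*m^2 + 14*m + 49)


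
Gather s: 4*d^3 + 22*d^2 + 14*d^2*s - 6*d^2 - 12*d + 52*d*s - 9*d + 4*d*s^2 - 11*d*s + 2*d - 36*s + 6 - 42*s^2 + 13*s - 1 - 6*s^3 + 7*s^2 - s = 4*d^3 + 16*d^2 - 19*d - 6*s^3 + s^2*(4*d - 35) + s*(14*d^2 + 41*d - 24) + 5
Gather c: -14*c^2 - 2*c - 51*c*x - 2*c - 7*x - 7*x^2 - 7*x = -14*c^2 + c*(-51*x - 4) - 7*x^2 - 14*x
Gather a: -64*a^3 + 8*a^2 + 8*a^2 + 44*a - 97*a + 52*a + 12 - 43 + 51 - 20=-64*a^3 + 16*a^2 - a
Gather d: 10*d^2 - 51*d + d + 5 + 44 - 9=10*d^2 - 50*d + 40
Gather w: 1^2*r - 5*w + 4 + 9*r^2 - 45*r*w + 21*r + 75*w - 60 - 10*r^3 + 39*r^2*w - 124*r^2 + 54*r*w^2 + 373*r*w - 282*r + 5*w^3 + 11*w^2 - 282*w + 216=-10*r^3 - 115*r^2 - 260*r + 5*w^3 + w^2*(54*r + 11) + w*(39*r^2 + 328*r - 212) + 160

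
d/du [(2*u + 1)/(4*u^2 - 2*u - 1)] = 8*u*(-u - 1)/(16*u^4 - 16*u^3 - 4*u^2 + 4*u + 1)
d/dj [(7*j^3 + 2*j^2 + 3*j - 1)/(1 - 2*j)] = (-28*j^3 + 17*j^2 + 4*j + 1)/(4*j^2 - 4*j + 1)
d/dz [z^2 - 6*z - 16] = 2*z - 6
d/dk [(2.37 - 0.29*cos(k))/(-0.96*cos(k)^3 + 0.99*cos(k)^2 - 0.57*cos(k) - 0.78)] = (0.5568*cos(k)^3 - 7.1127*cos(k)^2 + 4.6926*cos(k) - 1.5771)*sin(k)/(0.9216*cos(k)^6 - 1.9008*cos(k)^5 + 2.0745*cos(k)^4 + 0.369*cos(k)^3 - 1.2195*cos(k)^2 + 0.8892*cos(k) + 0.6084)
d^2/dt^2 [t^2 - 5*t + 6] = 2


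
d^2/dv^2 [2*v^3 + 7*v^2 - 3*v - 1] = 12*v + 14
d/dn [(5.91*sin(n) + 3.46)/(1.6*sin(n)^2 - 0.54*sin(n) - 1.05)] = (-11.072*sin(n) + 4.728*cos(2*n) - 9.0651)*cos(n)/(-1.6*sin(n)^2 + 0.54*sin(n) + 1.05)^2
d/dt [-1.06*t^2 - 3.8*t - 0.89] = -2.12*t - 3.8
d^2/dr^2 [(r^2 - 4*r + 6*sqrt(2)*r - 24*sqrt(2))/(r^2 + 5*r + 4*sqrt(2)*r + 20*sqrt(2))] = 2*(-9*r^3 + 2*sqrt(2)*r^3 - 132*sqrt(2)*r^2 - 1296*r - 120*sqrt(2)*r - 1928*sqrt(2) - 720)/(r^6 + 15*r^5 + 12*sqrt(2)*r^5 + 171*r^4 + 180*sqrt(2)*r^4 + 1028*sqrt(2)*r^3 + 1565*r^3 + 3420*sqrt(2)*r^2 + 7200*r^2 + 12000*r + 9600*sqrt(2)*r + 16000*sqrt(2))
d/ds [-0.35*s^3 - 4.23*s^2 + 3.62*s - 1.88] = -1.05*s^2 - 8.46*s + 3.62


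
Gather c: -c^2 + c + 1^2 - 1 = -c^2 + c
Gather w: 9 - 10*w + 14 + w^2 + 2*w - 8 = w^2 - 8*w + 15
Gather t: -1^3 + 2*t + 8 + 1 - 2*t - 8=0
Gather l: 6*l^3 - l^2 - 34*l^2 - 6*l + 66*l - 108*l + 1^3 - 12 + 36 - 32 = 6*l^3 - 35*l^2 - 48*l - 7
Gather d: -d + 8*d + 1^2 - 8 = 7*d - 7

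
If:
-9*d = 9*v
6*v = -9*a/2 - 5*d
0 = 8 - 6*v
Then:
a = -8/27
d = -4/3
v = 4/3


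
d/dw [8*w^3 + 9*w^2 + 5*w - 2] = 24*w^2 + 18*w + 5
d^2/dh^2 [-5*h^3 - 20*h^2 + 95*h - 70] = -30*h - 40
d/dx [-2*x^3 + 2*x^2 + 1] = 2*x*(2 - 3*x)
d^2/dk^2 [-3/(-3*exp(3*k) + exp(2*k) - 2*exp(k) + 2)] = 3*((-27*exp(2*k) + 4*exp(k) - 2)*(3*exp(3*k) - exp(2*k) + 2*exp(k) - 2) + 2*(9*exp(2*k) - 2*exp(k) + 2)^2*exp(k))*exp(k)/(3*exp(3*k) - exp(2*k) + 2*exp(k) - 2)^3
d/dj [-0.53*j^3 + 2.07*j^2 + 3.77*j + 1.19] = -1.59*j^2 + 4.14*j + 3.77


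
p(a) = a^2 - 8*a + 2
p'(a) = 2*a - 8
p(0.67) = -2.91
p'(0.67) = -6.66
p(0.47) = -1.54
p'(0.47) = -7.06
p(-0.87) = 9.72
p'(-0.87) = -9.74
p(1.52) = -7.85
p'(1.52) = -4.96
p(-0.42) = 5.54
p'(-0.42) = -8.84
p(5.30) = -12.31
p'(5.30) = 2.60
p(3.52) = -13.77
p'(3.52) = -0.96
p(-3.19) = 37.70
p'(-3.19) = -14.38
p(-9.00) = 155.00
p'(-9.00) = -26.00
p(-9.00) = 155.00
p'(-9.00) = -26.00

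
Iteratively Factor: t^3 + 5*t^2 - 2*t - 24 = (t - 2)*(t^2 + 7*t + 12) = (t - 2)*(t + 4)*(t + 3)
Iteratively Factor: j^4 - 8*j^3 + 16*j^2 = (j)*(j^3 - 8*j^2 + 16*j) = j^2*(j^2 - 8*j + 16) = j^2*(j - 4)*(j - 4)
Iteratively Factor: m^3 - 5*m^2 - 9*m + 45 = (m - 3)*(m^2 - 2*m - 15) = (m - 3)*(m + 3)*(m - 5)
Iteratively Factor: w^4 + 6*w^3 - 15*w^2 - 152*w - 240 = (w - 5)*(w^3 + 11*w^2 + 40*w + 48) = (w - 5)*(w + 3)*(w^2 + 8*w + 16) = (w - 5)*(w + 3)*(w + 4)*(w + 4)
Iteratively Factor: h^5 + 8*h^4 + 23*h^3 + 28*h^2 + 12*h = (h + 3)*(h^4 + 5*h^3 + 8*h^2 + 4*h) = (h + 2)*(h + 3)*(h^3 + 3*h^2 + 2*h) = (h + 1)*(h + 2)*(h + 3)*(h^2 + 2*h) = h*(h + 1)*(h + 2)*(h + 3)*(h + 2)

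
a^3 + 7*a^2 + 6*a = a*(a + 1)*(a + 6)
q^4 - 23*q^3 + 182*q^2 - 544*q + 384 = (q - 8)^2*(q - 6)*(q - 1)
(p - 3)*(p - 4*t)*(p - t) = p^3 - 5*p^2*t - 3*p^2 + 4*p*t^2 + 15*p*t - 12*t^2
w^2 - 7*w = w*(w - 7)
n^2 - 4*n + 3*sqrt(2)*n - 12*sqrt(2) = (n - 4)*(n + 3*sqrt(2))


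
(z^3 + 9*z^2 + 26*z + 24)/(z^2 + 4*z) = z + 5 + 6/z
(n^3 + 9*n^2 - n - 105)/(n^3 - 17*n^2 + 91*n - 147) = (n^2 + 12*n + 35)/(n^2 - 14*n + 49)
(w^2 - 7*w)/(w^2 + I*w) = (w - 7)/(w + I)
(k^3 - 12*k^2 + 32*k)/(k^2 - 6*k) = (k^2 - 12*k + 32)/(k - 6)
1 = 1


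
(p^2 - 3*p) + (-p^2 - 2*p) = -5*p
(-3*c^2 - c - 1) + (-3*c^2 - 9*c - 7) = -6*c^2 - 10*c - 8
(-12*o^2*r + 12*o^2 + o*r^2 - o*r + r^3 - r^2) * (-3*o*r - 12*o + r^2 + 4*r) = 36*o^3*r^2 + 108*o^3*r - 144*o^3 - 15*o^2*r^3 - 45*o^2*r^2 + 60*o^2*r - 2*o*r^4 - 6*o*r^3 + 8*o*r^2 + r^5 + 3*r^4 - 4*r^3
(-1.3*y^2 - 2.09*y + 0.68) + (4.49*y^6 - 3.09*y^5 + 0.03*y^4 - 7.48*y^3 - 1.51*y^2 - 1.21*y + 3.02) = 4.49*y^6 - 3.09*y^5 + 0.03*y^4 - 7.48*y^3 - 2.81*y^2 - 3.3*y + 3.7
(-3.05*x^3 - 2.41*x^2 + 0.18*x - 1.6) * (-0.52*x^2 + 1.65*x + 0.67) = 1.586*x^5 - 3.7793*x^4 - 6.1136*x^3 - 0.4857*x^2 - 2.5194*x - 1.072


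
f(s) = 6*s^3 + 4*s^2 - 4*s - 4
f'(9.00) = 1526.00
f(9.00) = 4658.00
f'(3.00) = 182.00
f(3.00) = 182.00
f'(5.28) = 540.05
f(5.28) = 969.58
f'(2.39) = 117.94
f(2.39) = 91.20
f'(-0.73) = -0.25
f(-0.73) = -1.28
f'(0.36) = 1.21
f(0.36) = -4.64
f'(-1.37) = 18.82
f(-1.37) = -6.44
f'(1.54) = 51.01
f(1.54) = 21.24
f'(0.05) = -3.56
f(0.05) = -4.19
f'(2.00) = 84.00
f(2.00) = 52.00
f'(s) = 18*s^2 + 8*s - 4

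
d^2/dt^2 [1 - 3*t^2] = -6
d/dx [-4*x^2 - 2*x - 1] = -8*x - 2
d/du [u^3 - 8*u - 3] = 3*u^2 - 8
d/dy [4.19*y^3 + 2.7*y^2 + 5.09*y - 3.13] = 12.57*y^2 + 5.4*y + 5.09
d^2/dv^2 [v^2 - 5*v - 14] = 2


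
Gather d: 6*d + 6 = 6*d + 6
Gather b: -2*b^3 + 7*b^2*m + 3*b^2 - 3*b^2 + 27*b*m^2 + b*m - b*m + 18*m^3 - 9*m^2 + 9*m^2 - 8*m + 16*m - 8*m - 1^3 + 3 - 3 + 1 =-2*b^3 + 7*b^2*m + 27*b*m^2 + 18*m^3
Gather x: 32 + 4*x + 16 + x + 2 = 5*x + 50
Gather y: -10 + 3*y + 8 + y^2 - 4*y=y^2 - y - 2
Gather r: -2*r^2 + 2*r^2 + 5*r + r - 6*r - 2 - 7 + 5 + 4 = 0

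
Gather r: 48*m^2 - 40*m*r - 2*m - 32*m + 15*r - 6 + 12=48*m^2 - 34*m + r*(15 - 40*m) + 6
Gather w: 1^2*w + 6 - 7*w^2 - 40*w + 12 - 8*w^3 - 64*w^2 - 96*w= -8*w^3 - 71*w^2 - 135*w + 18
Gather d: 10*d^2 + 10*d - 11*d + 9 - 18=10*d^2 - d - 9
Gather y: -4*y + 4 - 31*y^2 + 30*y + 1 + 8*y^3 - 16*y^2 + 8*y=8*y^3 - 47*y^2 + 34*y + 5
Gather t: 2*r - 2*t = 2*r - 2*t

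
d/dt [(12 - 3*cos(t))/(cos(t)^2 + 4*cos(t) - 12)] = 3*(sin(t)^2 + 8*cos(t) + 3)*sin(t)/(cos(t)^2 + 4*cos(t) - 12)^2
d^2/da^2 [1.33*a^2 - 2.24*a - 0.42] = 2.66000000000000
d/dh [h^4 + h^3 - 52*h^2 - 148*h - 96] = 4*h^3 + 3*h^2 - 104*h - 148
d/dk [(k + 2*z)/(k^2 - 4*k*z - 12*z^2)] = -1/(k^2 - 12*k*z + 36*z^2)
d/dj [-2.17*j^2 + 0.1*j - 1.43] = 0.1 - 4.34*j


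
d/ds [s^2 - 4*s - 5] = 2*s - 4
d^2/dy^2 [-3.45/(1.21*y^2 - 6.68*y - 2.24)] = (-10.10229*y^2 + 55.77132*y + 3.45*(2.42*y - 6.68)*(4.84*y - 13.36) + 18.70176)/(-1.21*y^2 + 6.68*y + 2.24)^3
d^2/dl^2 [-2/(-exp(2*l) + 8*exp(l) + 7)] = 8*((2 - exp(l))*(-exp(2*l) + 8*exp(l) + 7) - 2*(exp(l) - 4)^2*exp(l))*exp(l)/(-exp(2*l) + 8*exp(l) + 7)^3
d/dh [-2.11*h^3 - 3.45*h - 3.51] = -6.33*h^2 - 3.45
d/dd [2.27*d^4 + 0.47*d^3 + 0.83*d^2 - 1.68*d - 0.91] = 9.08*d^3 + 1.41*d^2 + 1.66*d - 1.68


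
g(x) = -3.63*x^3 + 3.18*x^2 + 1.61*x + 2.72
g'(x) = -10.89*x^2 + 6.36*x + 1.61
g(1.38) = 1.46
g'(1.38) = -10.35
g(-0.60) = 3.68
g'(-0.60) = -6.13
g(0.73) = 4.18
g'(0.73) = 0.45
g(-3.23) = 153.02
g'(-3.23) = -132.55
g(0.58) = 4.02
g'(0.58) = 1.64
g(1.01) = 3.85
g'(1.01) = -3.08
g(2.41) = -25.74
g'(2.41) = -46.31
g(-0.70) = 4.40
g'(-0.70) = -8.18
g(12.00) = -5792.68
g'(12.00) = -1490.23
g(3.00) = -61.84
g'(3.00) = -77.32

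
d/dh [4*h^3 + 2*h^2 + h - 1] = 12*h^2 + 4*h + 1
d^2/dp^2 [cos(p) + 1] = -cos(p)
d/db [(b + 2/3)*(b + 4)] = 2*b + 14/3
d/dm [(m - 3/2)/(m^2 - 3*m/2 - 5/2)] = (-4*m^2 + 12*m - 19)/(4*m^4 - 12*m^3 - 11*m^2 + 30*m + 25)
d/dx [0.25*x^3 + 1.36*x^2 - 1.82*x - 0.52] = 0.75*x^2 + 2.72*x - 1.82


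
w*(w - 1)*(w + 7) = w^3 + 6*w^2 - 7*w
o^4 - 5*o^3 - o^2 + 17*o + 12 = (o - 4)*(o - 3)*(o + 1)^2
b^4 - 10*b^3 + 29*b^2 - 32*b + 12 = (b - 6)*(b - 2)*(b - 1)^2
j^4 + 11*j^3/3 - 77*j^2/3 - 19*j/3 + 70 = (j - 3)*(j - 2)*(j + 5/3)*(j + 7)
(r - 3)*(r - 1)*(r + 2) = r^3 - 2*r^2 - 5*r + 6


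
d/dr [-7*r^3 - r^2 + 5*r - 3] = -21*r^2 - 2*r + 5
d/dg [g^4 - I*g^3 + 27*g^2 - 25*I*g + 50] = 4*g^3 - 3*I*g^2 + 54*g - 25*I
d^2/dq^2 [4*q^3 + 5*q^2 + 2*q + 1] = 24*q + 10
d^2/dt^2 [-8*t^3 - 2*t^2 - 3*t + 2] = -48*t - 4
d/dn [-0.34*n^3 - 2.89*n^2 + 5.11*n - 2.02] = -1.02*n^2 - 5.78*n + 5.11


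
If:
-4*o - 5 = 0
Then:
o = -5/4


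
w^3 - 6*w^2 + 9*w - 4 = (w - 4)*(w - 1)^2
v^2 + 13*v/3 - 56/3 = (v - 8/3)*(v + 7)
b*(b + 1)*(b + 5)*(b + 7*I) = b^4 + 6*b^3 + 7*I*b^3 + 5*b^2 + 42*I*b^2 + 35*I*b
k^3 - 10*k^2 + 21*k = k*(k - 7)*(k - 3)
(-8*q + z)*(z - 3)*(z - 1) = -8*q*z^2 + 32*q*z - 24*q + z^3 - 4*z^2 + 3*z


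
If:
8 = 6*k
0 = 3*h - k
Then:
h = 4/9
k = 4/3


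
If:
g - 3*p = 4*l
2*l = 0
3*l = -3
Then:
No Solution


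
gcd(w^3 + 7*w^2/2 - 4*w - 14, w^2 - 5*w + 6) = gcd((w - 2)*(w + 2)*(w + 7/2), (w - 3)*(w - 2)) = w - 2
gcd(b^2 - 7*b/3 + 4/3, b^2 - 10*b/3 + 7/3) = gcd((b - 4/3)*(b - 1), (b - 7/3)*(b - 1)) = b - 1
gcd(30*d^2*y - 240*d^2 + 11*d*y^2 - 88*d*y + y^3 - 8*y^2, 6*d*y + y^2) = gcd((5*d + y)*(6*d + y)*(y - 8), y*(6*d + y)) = 6*d + y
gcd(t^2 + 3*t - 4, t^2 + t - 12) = t + 4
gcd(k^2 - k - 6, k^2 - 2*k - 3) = k - 3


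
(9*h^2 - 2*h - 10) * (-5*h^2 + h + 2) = -45*h^4 + 19*h^3 + 66*h^2 - 14*h - 20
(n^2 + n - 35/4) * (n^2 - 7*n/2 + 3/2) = n^4 - 5*n^3/2 - 43*n^2/4 + 257*n/8 - 105/8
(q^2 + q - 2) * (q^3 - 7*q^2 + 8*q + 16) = q^5 - 6*q^4 - q^3 + 38*q^2 - 32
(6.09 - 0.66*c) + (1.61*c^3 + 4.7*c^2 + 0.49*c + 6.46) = 1.61*c^3 + 4.7*c^2 - 0.17*c + 12.55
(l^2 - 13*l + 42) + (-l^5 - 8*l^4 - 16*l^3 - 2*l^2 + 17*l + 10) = -l^5 - 8*l^4 - 16*l^3 - l^2 + 4*l + 52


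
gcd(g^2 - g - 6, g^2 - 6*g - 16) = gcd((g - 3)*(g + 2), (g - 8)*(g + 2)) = g + 2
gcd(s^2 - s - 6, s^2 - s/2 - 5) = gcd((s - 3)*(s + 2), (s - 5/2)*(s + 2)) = s + 2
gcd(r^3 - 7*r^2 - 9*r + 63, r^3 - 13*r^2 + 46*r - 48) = r - 3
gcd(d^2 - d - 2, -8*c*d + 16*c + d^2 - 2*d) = d - 2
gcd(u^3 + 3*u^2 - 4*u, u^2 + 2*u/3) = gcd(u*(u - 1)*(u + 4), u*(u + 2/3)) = u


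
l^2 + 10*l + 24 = (l + 4)*(l + 6)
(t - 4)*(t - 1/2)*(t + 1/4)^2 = t^4 - 4*t^3 - 3*t^2/16 + 23*t/32 + 1/8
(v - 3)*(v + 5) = v^2 + 2*v - 15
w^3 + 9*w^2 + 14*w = w*(w + 2)*(w + 7)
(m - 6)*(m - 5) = m^2 - 11*m + 30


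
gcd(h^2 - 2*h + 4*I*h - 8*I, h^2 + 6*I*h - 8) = h + 4*I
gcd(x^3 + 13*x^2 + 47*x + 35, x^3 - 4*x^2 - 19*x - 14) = x + 1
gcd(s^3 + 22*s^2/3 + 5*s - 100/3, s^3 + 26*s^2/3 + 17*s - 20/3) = s^2 + 9*s + 20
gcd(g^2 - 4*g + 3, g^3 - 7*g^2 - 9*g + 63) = g - 3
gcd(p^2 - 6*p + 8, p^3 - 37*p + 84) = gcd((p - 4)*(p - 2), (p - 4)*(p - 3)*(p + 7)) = p - 4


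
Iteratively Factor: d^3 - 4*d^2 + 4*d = (d - 2)*(d^2 - 2*d) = d*(d - 2)*(d - 2)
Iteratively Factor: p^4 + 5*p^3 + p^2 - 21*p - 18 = (p + 3)*(p^3 + 2*p^2 - 5*p - 6) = (p + 1)*(p + 3)*(p^2 + p - 6) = (p + 1)*(p + 3)^2*(p - 2)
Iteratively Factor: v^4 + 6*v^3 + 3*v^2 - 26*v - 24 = (v + 1)*(v^3 + 5*v^2 - 2*v - 24) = (v + 1)*(v + 3)*(v^2 + 2*v - 8) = (v + 1)*(v + 3)*(v + 4)*(v - 2)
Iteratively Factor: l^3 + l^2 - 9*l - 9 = (l - 3)*(l^2 + 4*l + 3) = (l - 3)*(l + 3)*(l + 1)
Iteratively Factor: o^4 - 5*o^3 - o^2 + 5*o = (o + 1)*(o^3 - 6*o^2 + 5*o) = (o - 1)*(o + 1)*(o^2 - 5*o) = (o - 5)*(o - 1)*(o + 1)*(o)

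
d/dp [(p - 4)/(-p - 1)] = -5/(p + 1)^2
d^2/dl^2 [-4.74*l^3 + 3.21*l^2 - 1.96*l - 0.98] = 6.42 - 28.44*l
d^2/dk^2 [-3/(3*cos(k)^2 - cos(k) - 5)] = 3*(-36*sin(k)^4 + 79*sin(k)^2 - 25*cos(k)/4 + 9*cos(3*k)/4 - 11)/(3*sin(k)^2 + cos(k) + 2)^3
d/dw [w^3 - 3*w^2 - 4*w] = 3*w^2 - 6*w - 4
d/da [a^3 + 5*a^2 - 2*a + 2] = 3*a^2 + 10*a - 2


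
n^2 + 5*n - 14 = (n - 2)*(n + 7)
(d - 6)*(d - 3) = d^2 - 9*d + 18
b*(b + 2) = b^2 + 2*b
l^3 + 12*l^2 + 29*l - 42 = (l - 1)*(l + 6)*(l + 7)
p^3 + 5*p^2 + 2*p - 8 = (p - 1)*(p + 2)*(p + 4)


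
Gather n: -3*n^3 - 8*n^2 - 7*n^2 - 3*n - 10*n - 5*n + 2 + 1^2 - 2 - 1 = -3*n^3 - 15*n^2 - 18*n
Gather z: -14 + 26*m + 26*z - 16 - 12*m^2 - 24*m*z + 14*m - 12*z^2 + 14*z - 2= -12*m^2 + 40*m - 12*z^2 + z*(40 - 24*m) - 32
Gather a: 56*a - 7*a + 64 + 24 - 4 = 49*a + 84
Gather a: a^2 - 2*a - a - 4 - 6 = a^2 - 3*a - 10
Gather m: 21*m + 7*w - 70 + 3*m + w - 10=24*m + 8*w - 80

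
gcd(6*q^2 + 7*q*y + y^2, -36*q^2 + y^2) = 6*q + y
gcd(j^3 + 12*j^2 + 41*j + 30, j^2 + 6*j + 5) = j^2 + 6*j + 5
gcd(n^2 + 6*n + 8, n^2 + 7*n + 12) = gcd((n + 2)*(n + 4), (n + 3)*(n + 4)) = n + 4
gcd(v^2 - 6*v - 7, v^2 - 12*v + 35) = v - 7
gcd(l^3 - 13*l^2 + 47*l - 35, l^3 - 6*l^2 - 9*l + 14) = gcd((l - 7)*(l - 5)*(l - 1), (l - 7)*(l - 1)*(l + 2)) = l^2 - 8*l + 7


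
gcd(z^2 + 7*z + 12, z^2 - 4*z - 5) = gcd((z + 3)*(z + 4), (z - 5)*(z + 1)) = 1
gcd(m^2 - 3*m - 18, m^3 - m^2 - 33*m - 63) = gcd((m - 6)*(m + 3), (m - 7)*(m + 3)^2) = m + 3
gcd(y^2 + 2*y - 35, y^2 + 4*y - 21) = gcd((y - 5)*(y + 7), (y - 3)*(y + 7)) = y + 7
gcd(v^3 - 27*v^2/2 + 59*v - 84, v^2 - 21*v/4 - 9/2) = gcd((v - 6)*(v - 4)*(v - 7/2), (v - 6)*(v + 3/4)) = v - 6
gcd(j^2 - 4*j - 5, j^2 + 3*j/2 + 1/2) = j + 1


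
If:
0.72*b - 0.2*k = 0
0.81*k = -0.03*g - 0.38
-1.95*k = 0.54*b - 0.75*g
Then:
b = -0.12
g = -1.19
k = -0.43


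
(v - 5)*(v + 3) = v^2 - 2*v - 15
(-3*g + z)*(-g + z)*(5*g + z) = 15*g^3 - 17*g^2*z + g*z^2 + z^3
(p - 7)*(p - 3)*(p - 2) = p^3 - 12*p^2 + 41*p - 42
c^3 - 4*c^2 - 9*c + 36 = (c - 4)*(c - 3)*(c + 3)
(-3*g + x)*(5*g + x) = -15*g^2 + 2*g*x + x^2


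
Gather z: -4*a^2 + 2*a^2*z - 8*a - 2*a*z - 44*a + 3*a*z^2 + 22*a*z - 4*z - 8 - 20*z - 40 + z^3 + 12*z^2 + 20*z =-4*a^2 - 52*a + z^3 + z^2*(3*a + 12) + z*(2*a^2 + 20*a - 4) - 48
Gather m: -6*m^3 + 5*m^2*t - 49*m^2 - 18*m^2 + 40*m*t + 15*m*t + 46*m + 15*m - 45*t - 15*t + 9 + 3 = -6*m^3 + m^2*(5*t - 67) + m*(55*t + 61) - 60*t + 12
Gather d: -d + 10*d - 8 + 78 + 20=9*d + 90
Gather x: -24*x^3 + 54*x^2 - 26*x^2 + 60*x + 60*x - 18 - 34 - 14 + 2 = -24*x^3 + 28*x^2 + 120*x - 64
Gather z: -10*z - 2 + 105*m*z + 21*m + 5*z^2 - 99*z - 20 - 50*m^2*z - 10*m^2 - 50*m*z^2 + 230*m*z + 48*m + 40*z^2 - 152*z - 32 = -10*m^2 + 69*m + z^2*(45 - 50*m) + z*(-50*m^2 + 335*m - 261) - 54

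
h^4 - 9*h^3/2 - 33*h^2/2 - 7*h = h*(h - 7)*(h + 1/2)*(h + 2)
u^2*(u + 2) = u^3 + 2*u^2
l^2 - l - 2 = (l - 2)*(l + 1)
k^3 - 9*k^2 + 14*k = k*(k - 7)*(k - 2)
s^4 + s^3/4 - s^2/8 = s^2*(s - 1/4)*(s + 1/2)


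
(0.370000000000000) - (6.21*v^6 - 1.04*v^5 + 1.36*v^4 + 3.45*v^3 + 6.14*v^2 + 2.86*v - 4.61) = -6.21*v^6 + 1.04*v^5 - 1.36*v^4 - 3.45*v^3 - 6.14*v^2 - 2.86*v + 4.98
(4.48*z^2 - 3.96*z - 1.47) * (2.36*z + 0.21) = 10.5728*z^3 - 8.4048*z^2 - 4.3008*z - 0.3087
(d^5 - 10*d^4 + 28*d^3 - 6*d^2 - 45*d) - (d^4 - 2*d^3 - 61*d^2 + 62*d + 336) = d^5 - 11*d^4 + 30*d^3 + 55*d^2 - 107*d - 336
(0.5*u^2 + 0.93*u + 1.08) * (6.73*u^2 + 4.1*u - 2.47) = 3.365*u^4 + 8.3089*u^3 + 9.8464*u^2 + 2.1309*u - 2.6676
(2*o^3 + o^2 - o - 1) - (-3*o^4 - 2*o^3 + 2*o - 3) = 3*o^4 + 4*o^3 + o^2 - 3*o + 2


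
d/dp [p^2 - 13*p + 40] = 2*p - 13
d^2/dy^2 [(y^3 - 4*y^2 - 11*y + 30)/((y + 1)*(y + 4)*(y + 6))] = 6*(-5*y^6 - 45*y^5 + 27*y^4 + 1581*y^3 + 7050*y^2 + 13980*y + 11144)/(y^9 + 33*y^8 + 465*y^7 + 3647*y^6 + 17394*y^5 + 51756*y^4 + 94888*y^3 + 102240*y^2 + 58752*y + 13824)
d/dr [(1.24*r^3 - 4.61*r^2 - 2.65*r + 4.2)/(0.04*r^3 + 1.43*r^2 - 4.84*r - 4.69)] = (1.9576*r^4 - 11.7912*r^3 + 8.1511*r^2 + 31.2298*r + 32.7565)/(0.0016*r^6 + 0.1144*r^5 + 1.6577*r^4 - 14.2176*r^3 + 10.0122*r^2 + 45.3992*r + 21.9961)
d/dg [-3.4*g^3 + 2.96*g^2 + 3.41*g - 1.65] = -10.2*g^2 + 5.92*g + 3.41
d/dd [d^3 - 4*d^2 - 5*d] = 3*d^2 - 8*d - 5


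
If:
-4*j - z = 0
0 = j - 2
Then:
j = 2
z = -8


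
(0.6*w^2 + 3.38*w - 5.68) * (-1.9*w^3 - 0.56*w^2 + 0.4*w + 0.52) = -1.14*w^5 - 6.758*w^4 + 9.1392*w^3 + 4.8448*w^2 - 0.5144*w - 2.9536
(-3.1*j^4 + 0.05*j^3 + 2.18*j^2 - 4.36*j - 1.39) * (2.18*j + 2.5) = -6.758*j^5 - 7.641*j^4 + 4.8774*j^3 - 4.0548*j^2 - 13.9302*j - 3.475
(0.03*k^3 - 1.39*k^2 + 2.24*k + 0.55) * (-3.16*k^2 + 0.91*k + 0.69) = -0.0948*k^5 + 4.4197*k^4 - 8.3226*k^3 - 0.6587*k^2 + 2.0461*k + 0.3795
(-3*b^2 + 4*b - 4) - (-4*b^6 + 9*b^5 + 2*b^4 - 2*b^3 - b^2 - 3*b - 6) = 4*b^6 - 9*b^5 - 2*b^4 + 2*b^3 - 2*b^2 + 7*b + 2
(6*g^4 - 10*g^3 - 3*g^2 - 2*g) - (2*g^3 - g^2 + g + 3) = 6*g^4 - 12*g^3 - 2*g^2 - 3*g - 3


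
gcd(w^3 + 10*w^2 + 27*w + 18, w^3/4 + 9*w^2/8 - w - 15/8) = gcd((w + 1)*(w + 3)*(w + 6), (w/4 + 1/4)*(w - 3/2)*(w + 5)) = w + 1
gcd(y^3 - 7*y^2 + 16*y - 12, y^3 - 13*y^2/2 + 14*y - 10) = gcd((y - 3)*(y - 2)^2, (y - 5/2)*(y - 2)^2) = y^2 - 4*y + 4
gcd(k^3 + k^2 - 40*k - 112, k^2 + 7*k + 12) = k + 4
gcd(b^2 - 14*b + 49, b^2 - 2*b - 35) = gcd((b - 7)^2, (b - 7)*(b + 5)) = b - 7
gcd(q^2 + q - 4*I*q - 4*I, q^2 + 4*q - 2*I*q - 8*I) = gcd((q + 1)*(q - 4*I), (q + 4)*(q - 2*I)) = 1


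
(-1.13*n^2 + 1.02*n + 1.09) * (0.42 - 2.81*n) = 3.1753*n^3 - 3.3408*n^2 - 2.6345*n + 0.4578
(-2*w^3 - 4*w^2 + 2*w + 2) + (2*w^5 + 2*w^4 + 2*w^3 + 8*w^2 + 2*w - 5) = 2*w^5 + 2*w^4 + 4*w^2 + 4*w - 3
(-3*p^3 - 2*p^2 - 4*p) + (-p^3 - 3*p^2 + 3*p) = -4*p^3 - 5*p^2 - p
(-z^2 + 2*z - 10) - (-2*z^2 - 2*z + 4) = z^2 + 4*z - 14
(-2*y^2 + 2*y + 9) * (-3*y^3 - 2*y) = 6*y^5 - 6*y^4 - 23*y^3 - 4*y^2 - 18*y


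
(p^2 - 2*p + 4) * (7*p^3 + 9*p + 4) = 7*p^5 - 14*p^4 + 37*p^3 - 14*p^2 + 28*p + 16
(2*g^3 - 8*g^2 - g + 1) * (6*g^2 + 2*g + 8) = 12*g^5 - 44*g^4 - 6*g^3 - 60*g^2 - 6*g + 8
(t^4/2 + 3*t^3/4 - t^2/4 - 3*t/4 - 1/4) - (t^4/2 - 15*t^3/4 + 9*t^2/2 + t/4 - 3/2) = 9*t^3/2 - 19*t^2/4 - t + 5/4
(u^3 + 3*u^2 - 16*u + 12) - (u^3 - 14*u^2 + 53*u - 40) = 17*u^2 - 69*u + 52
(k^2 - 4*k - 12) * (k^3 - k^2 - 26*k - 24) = k^5 - 5*k^4 - 34*k^3 + 92*k^2 + 408*k + 288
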